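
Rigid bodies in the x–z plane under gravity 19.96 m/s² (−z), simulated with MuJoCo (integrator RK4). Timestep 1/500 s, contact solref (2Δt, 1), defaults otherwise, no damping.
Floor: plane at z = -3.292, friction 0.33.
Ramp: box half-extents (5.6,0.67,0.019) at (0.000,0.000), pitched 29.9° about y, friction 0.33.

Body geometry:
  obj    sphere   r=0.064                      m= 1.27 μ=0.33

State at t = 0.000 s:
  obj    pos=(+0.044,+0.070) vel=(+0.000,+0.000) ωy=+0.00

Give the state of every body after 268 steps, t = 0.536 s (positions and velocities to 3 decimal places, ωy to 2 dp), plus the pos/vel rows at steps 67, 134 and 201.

State at t = 0.536 s:
  obj    pos=(+0.929,-0.439) vel=(+3.302,-1.899) ωy=+59.51

Key-timestep trajectory:
   step    t(s)  obj.x    obj.z    obj.vx   obj.vz 
     67  0.1340   +0.100  +0.039  +0.826  -0.475
    134  0.2680   +0.265  -0.057  +1.651  -0.950
    201  0.4020   +0.542  -0.216  +2.477  -1.424


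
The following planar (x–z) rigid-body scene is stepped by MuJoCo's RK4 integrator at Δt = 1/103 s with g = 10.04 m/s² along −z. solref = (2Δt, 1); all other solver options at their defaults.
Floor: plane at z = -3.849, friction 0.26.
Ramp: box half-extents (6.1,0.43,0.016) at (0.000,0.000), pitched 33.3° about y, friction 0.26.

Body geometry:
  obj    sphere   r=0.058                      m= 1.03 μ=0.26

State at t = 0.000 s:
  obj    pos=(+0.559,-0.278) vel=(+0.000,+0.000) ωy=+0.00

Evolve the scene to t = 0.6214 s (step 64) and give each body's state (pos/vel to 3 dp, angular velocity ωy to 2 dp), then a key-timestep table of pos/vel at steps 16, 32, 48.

State at t = 0.6214 s:
  obj    pos=(+1.194,-0.696) vel=(+2.045,-1.343) ωy=+42.14

Key-timestep trajectory:
   step    t(s)  obj.x    obj.z    obj.vx   obj.vz 
     16  0.1553   +0.599  -0.305  +0.512  -0.335
     32  0.3107   +0.718  -0.383  +1.023  -0.672
     48  0.4660   +0.916  -0.513  +1.534  -1.008


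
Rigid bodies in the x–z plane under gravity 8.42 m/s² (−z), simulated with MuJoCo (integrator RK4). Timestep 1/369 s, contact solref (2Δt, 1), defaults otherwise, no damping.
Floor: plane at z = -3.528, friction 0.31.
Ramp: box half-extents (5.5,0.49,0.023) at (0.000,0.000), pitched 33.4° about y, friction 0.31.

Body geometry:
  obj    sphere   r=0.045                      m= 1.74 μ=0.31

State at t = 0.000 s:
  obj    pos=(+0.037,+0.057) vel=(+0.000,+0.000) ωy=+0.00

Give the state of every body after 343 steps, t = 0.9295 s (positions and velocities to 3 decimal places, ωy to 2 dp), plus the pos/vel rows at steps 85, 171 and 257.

State at t = 0.9295 s:
  obj    pos=(+1.231,-0.730) vel=(+2.569,-1.694) ωy=+68.38

Key-timestep trajectory:
   step    t(s)  obj.x    obj.z    obj.vx   obj.vz 
     85  0.2304   +0.110  +0.009  +0.637  -0.420
    171  0.4634   +0.334  -0.139  +1.281  -0.845
    257  0.6965   +0.707  -0.385  +1.925  -1.269


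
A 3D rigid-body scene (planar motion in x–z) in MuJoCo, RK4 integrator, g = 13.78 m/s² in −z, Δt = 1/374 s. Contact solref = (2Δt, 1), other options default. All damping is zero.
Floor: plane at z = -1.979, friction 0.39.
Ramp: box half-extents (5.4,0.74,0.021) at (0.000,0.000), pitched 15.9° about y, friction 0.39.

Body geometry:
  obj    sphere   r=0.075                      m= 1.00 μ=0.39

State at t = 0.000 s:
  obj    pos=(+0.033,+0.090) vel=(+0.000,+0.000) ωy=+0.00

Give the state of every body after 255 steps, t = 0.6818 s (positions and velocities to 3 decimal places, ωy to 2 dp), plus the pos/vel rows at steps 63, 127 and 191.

State at t = 0.6818 s:
  obj    pos=(+0.636,-0.081) vel=(+1.768,-0.504) ωy=+24.51

Key-timestep trajectory:
   step    t(s)  obj.x    obj.z    obj.vx   obj.vz 
     63  0.1684   +0.070  +0.080  +0.437  -0.124
    127  0.3396   +0.183  +0.048  +0.881  -0.251
    191  0.5107   +0.371  -0.006  +1.324  -0.377


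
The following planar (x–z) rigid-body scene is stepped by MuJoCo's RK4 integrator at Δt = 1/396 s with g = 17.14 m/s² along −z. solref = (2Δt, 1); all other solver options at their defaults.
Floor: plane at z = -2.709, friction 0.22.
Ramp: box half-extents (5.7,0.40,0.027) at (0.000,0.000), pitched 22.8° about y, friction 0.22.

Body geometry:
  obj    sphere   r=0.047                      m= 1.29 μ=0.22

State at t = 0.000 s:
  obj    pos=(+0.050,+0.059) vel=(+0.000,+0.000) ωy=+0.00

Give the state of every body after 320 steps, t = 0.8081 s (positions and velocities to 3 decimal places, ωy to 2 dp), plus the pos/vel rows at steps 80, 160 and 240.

State at t = 0.8081 s:
  obj    pos=(+1.478,-0.541) vel=(+3.534,-1.486) ωy=+81.56

Key-timestep trajectory:
   step    t(s)  obj.x    obj.z    obj.vx   obj.vz 
     80  0.2020   +0.139  +0.022  +0.884  -0.371
    160  0.4040   +0.407  -0.091  +1.767  -0.743
    240  0.6061   +0.853  -0.278  +2.651  -1.114


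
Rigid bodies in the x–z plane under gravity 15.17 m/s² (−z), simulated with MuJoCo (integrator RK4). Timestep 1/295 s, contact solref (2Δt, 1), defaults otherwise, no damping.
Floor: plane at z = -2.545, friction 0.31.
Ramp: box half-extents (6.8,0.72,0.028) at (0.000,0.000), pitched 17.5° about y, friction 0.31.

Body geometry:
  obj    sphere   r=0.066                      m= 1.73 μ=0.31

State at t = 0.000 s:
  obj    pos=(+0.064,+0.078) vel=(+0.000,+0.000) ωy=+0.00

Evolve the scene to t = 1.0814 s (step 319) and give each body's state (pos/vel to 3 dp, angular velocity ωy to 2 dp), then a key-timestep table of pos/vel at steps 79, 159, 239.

State at t = 1.0814 s:
  obj    pos=(+1.881,-0.495) vel=(+3.360,-1.060) ωy=+53.38

Key-timestep trajectory:
   step    t(s)  obj.x    obj.z    obj.vx   obj.vz 
     79  0.2678   +0.176  +0.043  +0.832  -0.262
    159  0.5390   +0.516  -0.064  +1.675  -0.528
    239  0.8102   +1.084  -0.243  +2.518  -0.794


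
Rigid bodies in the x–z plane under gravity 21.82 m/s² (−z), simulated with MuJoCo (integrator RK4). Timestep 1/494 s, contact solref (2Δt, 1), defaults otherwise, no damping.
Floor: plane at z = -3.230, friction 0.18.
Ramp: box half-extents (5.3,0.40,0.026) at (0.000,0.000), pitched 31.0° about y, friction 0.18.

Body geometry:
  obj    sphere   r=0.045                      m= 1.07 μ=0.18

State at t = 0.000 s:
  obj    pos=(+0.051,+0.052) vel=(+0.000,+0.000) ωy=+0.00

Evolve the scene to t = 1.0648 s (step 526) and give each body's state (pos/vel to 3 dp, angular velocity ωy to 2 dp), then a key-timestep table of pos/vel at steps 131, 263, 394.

State at t = 1.0648 s:
  obj    pos=(+3.952,-2.292) vel=(+7.327,-4.402) ωy=+189.92

Key-timestep trajectory:
   step    t(s)  obj.x    obj.z    obj.vx   obj.vz 
    131  0.2652   +0.293  -0.093  +1.825  -1.097
    263  0.5324   +1.026  -0.534  +3.664  -2.201
    394  0.7976   +2.240  -1.263  +5.488  -3.298


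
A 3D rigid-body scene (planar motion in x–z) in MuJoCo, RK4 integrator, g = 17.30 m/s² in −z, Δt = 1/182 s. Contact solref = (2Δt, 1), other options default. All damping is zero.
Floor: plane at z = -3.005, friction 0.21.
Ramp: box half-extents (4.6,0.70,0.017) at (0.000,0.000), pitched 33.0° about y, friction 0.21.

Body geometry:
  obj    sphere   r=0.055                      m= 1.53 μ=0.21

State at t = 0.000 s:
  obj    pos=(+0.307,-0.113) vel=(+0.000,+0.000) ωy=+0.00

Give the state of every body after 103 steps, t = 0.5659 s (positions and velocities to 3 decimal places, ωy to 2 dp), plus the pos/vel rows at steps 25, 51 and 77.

State at t = 0.5659 s:
  obj    pos=(+1.211,-0.701) vel=(+3.195,-2.075) ωy=+69.21

Key-timestep trajectory:
   step    t(s)  obj.x    obj.z    obj.vx   obj.vz 
     25  0.1374   +0.360  -0.148  +0.776  -0.504
     51  0.2802   +0.529  -0.257  +1.582  -1.028
     77  0.4231   +0.812  -0.442  +2.389  -1.551


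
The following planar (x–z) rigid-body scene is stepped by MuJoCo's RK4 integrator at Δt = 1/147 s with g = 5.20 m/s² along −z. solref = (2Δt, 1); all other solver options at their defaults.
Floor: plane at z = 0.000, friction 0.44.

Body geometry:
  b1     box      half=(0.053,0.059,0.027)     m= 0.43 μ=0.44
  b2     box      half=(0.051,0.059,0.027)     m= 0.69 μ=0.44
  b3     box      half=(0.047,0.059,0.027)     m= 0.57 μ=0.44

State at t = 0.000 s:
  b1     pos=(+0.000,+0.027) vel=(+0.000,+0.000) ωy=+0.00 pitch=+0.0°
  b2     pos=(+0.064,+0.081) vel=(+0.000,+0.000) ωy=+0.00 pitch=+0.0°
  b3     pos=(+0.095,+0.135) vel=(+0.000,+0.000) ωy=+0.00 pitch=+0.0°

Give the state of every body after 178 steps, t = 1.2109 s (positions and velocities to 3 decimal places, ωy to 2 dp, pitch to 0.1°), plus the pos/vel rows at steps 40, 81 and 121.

State at t = 1.2109 s:
  b1     pos=(+0.000,+0.027) vel=(+0.000,+0.000) ωy=+0.00 pitch=+0.0°
  b2     pos=(+0.115,+0.051) vel=(+0.000,+0.000) ωy=+0.00 pitch=+90.0°
  b3     pos=(+0.258,+0.027) vel=(+0.000,+0.000) ωy=+0.00 pitch=+180.0°

Key-timestep trajectory:
   step    t(s)  b1.x    b1.z    b1.vx   b1.vz   b2.x    b2.z    b2.vx   b2.vz   b3.x    b3.z    b3.vx   b3.vz 
     40  0.2721   +0.000  +0.027  +0.000  +0.000   +0.088  +0.056  +0.173  +0.053   +0.155  +0.051  +0.328  -0.289
     81  0.5510   +0.000  +0.027  +0.000  +0.000   +0.127  +0.056  +0.009  +0.003   +0.204  +0.054  +0.056  -0.004
    121  0.8231   +0.000  +0.027  +0.000  +0.000   +0.113  +0.052  +0.057  -0.026   +0.222  +0.052  +0.126  -0.036


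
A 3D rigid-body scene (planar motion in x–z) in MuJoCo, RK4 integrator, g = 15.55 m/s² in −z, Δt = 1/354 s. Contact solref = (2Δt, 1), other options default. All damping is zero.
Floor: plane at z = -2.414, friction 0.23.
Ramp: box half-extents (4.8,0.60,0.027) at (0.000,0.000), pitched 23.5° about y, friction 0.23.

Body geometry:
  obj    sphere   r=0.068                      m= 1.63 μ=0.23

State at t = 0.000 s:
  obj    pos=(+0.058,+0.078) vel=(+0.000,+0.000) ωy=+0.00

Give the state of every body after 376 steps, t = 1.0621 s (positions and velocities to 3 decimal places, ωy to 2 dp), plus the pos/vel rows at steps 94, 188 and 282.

State at t = 1.0621 s:
  obj    pos=(+2.349,-0.918) vel=(+4.314,-1.876) ωy=+69.17

Key-timestep trajectory:
   step    t(s)  obj.x    obj.z    obj.vx   obj.vz 
     94  0.2655   +0.201  +0.016  +1.079  -0.469
    188  0.5311   +0.631  -0.171  +2.157  -0.938
    282  0.7966   +1.347  -0.482  +3.236  -1.407


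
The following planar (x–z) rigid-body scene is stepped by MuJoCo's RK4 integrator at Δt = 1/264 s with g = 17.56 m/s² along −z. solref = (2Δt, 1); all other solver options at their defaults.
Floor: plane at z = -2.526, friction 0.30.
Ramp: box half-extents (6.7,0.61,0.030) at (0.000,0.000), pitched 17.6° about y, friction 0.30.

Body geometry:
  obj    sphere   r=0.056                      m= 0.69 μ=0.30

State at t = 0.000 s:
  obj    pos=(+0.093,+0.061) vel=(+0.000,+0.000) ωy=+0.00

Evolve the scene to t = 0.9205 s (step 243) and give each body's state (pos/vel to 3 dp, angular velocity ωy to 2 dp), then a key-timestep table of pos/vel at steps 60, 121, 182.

State at t = 0.9205 s:
  obj    pos=(+1.624,-0.425) vel=(+3.328,-1.056) ωy=+62.33

Key-timestep trajectory:
   step    t(s)  obj.x    obj.z    obj.vx   obj.vz 
     60  0.2273   +0.186  +0.031  +0.822  -0.261
    121  0.4583   +0.473  -0.060  +1.657  -0.526
    182  0.6894   +0.952  -0.212  +2.492  -0.791


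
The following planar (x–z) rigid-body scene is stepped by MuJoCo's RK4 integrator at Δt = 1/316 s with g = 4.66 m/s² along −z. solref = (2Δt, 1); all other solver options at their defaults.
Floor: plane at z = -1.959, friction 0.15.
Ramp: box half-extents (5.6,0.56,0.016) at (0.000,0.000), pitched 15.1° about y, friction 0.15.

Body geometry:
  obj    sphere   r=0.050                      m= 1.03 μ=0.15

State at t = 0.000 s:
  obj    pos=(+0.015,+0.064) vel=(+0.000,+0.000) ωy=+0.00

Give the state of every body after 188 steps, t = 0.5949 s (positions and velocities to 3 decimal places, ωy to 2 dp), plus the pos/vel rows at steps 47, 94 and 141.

State at t = 0.5949 s:
  obj    pos=(+0.163,+0.024) vel=(+0.498,-0.134) ωy=+10.32

Key-timestep trajectory:
   step    t(s)  obj.x    obj.z    obj.vx   obj.vz 
     47  0.1487   +0.024  +0.062  +0.125  -0.034
     94  0.2975   +0.052  +0.054  +0.249  -0.067
    141  0.4462   +0.098  +0.042  +0.374  -0.101


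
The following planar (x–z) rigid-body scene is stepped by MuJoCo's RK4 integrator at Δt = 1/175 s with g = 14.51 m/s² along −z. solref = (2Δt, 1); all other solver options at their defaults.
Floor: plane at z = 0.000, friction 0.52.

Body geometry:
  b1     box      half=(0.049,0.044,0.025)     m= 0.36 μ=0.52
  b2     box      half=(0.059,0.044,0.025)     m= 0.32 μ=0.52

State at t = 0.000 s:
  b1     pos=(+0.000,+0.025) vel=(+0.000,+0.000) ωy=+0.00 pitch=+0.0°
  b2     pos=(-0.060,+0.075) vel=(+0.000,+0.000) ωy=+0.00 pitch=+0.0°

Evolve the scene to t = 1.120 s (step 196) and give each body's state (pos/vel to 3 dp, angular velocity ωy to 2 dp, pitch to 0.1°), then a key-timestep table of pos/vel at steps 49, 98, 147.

State at t = 1.120 s:
  b1     pos=(+0.001,+0.025) vel=(+0.000,+0.000) ωy=+0.00 pitch=+0.0°
  b2     pos=(-0.074,+0.060) vel=(+0.000,+0.000) ωy=+0.01 pitch=-45.5°

Key-timestep trajectory:
   step    t(s)  b1.x    b1.z    b1.vx   b1.vz   b2.x    b2.z    b2.vx   b2.vz 
     49  0.2800   +0.000  +0.025  +0.000  +0.000   -0.078  +0.061  +0.165  -0.055
     98  0.5600   +0.000  +0.025  +0.000  +0.000   -0.074  +0.060  +0.000  +0.000
    147  0.8400   +0.000  +0.025  +0.000  +0.000   -0.074  +0.060  +0.000  +0.000


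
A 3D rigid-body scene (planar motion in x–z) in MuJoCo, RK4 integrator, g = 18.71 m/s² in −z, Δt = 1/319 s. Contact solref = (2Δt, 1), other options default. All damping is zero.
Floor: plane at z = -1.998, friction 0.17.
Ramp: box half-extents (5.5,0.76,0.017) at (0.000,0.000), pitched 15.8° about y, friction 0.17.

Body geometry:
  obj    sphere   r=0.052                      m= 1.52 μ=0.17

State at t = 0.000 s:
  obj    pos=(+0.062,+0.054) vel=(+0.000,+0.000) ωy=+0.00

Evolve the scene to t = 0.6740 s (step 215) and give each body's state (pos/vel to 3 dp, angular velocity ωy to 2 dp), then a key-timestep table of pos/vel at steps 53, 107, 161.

State at t = 0.6740 s:
  obj    pos=(+0.857,-0.171) vel=(+2.360,-0.668) ωy=+47.16

Key-timestep trajectory:
   step    t(s)  obj.x    obj.z    obj.vx   obj.vz 
     53  0.1661   +0.110  +0.040  +0.582  -0.165
    107  0.3354   +0.259  -0.002  +1.175  -0.332
    161  0.5047   +0.508  -0.072  +1.767  -0.500


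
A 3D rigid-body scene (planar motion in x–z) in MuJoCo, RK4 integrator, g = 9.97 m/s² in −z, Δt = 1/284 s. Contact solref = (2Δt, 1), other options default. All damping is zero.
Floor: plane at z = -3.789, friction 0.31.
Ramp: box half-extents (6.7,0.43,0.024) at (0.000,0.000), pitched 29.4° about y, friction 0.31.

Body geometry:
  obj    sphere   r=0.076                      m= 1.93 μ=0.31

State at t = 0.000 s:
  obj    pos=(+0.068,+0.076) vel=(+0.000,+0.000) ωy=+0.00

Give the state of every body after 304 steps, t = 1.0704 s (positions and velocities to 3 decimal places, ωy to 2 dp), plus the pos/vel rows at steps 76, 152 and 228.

State at t = 1.0704 s:
  obj    pos=(+1.813,-0.907) vel=(+3.260,-1.837) ωy=+49.23

Key-timestep trajectory:
   step    t(s)  obj.x    obj.z    obj.vx   obj.vz 
     76  0.2676   +0.177  +0.015  +0.815  -0.459
    152  0.5352   +0.504  -0.169  +1.630  -0.919
    228  0.8028   +1.050  -0.477  +2.445  -1.378


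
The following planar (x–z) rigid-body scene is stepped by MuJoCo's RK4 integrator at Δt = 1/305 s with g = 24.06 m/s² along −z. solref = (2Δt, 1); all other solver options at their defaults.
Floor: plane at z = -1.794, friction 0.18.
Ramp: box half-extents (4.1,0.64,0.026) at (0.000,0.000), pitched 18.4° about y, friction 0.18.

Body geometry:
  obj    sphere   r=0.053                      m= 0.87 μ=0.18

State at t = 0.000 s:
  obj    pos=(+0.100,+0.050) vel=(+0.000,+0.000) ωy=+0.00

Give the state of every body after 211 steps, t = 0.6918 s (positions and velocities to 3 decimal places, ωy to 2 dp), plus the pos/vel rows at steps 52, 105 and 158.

State at t = 0.6918 s:
  obj    pos=(+1.332,-0.360) vel=(+3.561,-1.185) ωy=+70.80

Key-timestep trajectory:
   step    t(s)  obj.x    obj.z    obj.vx   obj.vz 
     52  0.1705   +0.175  +0.025  +0.878  -0.292
    105  0.3443   +0.405  -0.052  +1.772  -0.590
    158  0.5180   +0.791  -0.180  +2.667  -0.887


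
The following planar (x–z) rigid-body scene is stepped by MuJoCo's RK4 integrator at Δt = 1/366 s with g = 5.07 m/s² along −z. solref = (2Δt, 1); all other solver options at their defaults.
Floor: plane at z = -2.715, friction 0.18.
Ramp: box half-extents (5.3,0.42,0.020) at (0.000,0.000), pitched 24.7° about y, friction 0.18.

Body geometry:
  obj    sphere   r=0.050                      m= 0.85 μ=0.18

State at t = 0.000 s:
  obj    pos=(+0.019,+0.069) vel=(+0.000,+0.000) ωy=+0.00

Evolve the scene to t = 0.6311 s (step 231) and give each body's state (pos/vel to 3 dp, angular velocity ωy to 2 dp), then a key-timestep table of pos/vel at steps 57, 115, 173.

State at t = 0.6311 s:
  obj    pos=(+0.293,-0.058) vel=(+0.868,-0.399) ωy=+19.10

Key-timestep trajectory:
   step    t(s)  obj.x    obj.z    obj.vx   obj.vz 
     57  0.1557   +0.036  +0.061  +0.214  -0.099
    115  0.3142   +0.087  +0.037  +0.432  -0.199
    173  0.4727   +0.172  -0.002  +0.650  -0.299


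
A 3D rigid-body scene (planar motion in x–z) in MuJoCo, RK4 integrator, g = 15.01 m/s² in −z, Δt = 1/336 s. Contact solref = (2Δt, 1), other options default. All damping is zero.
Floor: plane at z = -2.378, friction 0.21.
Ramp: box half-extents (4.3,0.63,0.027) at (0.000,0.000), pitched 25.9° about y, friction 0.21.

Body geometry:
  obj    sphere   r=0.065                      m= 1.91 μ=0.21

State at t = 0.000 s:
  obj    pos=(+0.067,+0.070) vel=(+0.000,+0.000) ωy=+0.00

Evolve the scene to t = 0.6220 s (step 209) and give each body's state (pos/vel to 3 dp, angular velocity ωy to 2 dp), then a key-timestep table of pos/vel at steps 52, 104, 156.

State at t = 0.6220 s:
  obj    pos=(+0.882,-0.326) vel=(+2.621,-1.273) ωy=+44.81

Key-timestep trajectory:
   step    t(s)  obj.x    obj.z    obj.vx   obj.vz 
     52  0.1548   +0.117  +0.045  +0.652  -0.317
    104  0.3095   +0.269  -0.028  +1.304  -0.633
    156  0.4643   +0.521  -0.151  +1.956  -0.950


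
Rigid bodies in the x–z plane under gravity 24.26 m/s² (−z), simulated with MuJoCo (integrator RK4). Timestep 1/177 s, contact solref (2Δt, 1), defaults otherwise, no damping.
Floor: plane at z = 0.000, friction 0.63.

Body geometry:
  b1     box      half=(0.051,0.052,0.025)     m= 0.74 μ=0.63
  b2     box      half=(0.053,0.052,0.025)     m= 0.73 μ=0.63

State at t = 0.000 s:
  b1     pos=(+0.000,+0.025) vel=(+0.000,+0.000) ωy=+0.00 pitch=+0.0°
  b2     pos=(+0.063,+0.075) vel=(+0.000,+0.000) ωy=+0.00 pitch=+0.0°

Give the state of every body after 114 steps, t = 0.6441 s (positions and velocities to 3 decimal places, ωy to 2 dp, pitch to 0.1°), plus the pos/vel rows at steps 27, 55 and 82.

State at t = 0.6441 s:
  b1     pos=(+0.000,+0.025) vel=(+0.000,+0.000) ωy=+0.00 pitch=+0.0°
  b2     pos=(+0.116,+0.053) vel=(+0.000,+0.000) ωy=+0.00 pitch=+90.0°

Key-timestep trajectory:
   step    t(s)  b1.x    b1.z    b1.vx   b1.vz   b2.x    b2.z    b2.vx   b2.vz 
     27  0.1525   +0.000  +0.025  +0.000  +0.000   +0.093  +0.058  +0.244  +0.015
     55  0.3107   +0.000  +0.025  +0.000  +0.000   +0.127  +0.057  -0.076  -0.019
     82  0.4633   +0.000  +0.025  +0.000  +0.000   +0.119  +0.053  +0.079  +0.064


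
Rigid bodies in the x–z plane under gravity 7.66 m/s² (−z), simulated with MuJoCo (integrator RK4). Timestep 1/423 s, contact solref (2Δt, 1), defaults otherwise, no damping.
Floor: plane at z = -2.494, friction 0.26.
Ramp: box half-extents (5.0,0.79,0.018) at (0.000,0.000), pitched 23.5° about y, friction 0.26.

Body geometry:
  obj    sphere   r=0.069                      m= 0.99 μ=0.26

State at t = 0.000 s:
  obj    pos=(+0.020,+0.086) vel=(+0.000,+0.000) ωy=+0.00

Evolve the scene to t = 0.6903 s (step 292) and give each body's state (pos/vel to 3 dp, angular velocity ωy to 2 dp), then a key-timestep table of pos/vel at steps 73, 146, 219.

State at t = 0.6903 s:
  obj    pos=(+0.497,-0.121) vel=(+1.381,-0.601) ωy=+21.82

Key-timestep trajectory:
   step    t(s)  obj.x    obj.z    obj.vx   obj.vz 
     73  0.1726   +0.050  +0.073  +0.345  -0.150
    146  0.3452   +0.139  +0.034  +0.691  -0.300
    219  0.5177   +0.288  -0.030  +1.036  -0.450


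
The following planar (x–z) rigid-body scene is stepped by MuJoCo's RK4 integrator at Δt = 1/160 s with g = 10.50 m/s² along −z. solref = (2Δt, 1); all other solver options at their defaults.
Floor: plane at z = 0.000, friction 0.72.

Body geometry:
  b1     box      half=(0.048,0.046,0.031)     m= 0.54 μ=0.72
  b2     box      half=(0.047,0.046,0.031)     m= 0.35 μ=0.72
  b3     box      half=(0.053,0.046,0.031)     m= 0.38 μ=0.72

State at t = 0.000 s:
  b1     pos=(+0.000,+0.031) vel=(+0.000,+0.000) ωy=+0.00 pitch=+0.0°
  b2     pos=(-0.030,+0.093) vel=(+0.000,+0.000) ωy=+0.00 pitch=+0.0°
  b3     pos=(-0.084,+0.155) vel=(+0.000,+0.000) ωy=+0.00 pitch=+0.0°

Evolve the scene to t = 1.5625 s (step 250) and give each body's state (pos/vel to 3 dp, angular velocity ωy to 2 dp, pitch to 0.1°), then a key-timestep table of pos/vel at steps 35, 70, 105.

State at t = 1.5625 s:
  b1     pos=(+0.000,+0.031) vel=(+0.000,+0.000) ωy=+0.00 pitch=+0.0°
  b2     pos=(-0.089,+0.047) vel=(+0.000,+0.000) ωy=+0.00 pitch=-90.0°
  b3     pos=(-0.164,+0.053) vel=(+0.000,+0.000) ωy=+0.00 pitch=-90.0°

Key-timestep trajectory:
   step    t(s)  b1.x    b1.z    b1.vx   b1.vz   b2.x    b2.z    b2.vx   b2.vz   b3.x    b3.z    b3.vx   b3.vz 
     35  0.2188   +0.000  +0.031  +0.001  +0.000   -0.043  +0.098  -0.171  +0.024   -0.125  +0.126  -0.396  -0.470
     70  0.4375   +0.000  +0.031  +0.000  +0.000   -0.089  +0.045  +0.020  +0.081   -0.181  +0.060  -0.017  +0.003
    105  0.6562   +0.000  +0.031  +0.000  +0.000   -0.089  +0.047  +0.000  +0.000   -0.159  +0.055  -0.056  -0.024


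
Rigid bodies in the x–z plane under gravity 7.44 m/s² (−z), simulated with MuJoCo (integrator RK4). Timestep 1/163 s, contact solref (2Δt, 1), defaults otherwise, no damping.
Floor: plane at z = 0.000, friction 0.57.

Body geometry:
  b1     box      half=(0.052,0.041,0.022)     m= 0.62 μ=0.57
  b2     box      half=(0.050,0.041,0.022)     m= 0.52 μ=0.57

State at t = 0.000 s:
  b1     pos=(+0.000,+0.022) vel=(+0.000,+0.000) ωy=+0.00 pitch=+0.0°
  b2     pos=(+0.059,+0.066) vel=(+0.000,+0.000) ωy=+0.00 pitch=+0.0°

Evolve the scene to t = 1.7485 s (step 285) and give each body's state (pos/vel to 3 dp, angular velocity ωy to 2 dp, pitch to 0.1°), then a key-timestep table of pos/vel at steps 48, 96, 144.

State at t = 1.7485 s:
  b1     pos=(+0.000,+0.022) vel=(+0.000,+0.000) ωy=+0.00 pitch=+0.0°
  b2     pos=(+0.110,+0.050) vel=(+0.000,+0.000) ωy=+0.00 pitch=+90.0°

Key-timestep trajectory:
   step    t(s)  b1.x    b1.z    b1.vx   b1.vz   b2.x    b2.z    b2.vx   b2.vz 
     48  0.2945   +0.000  +0.022  +0.000  +0.000   +0.087  +0.055  +0.105  -0.006
     96  0.5890   +0.000  +0.022  +0.000  +0.000   +0.120  +0.053  -0.007  -0.002
    144  0.8834   +0.000  +0.022  +0.000  +0.000   +0.112  +0.050  +0.053  +0.033


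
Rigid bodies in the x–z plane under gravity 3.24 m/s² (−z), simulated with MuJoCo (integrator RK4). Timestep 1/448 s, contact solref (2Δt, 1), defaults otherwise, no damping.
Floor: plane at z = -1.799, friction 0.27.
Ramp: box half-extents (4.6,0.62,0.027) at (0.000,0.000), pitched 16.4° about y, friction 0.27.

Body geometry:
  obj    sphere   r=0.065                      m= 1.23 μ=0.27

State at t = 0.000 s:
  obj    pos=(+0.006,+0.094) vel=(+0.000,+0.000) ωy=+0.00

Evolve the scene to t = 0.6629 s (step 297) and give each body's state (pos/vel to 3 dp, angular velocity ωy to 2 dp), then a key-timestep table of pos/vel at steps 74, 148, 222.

State at t = 0.6629 s:
  obj    pos=(+0.144,+0.054) vel=(+0.416,-0.122) ωy=+6.66

Key-timestep trajectory:
   step    t(s)  obj.x    obj.z    obj.vx   obj.vz 
     74  0.1652   +0.015  +0.092  +0.104  -0.030
    148  0.3304   +0.040  +0.084  +0.207  -0.061
    222  0.4955   +0.083  +0.071  +0.311  -0.091


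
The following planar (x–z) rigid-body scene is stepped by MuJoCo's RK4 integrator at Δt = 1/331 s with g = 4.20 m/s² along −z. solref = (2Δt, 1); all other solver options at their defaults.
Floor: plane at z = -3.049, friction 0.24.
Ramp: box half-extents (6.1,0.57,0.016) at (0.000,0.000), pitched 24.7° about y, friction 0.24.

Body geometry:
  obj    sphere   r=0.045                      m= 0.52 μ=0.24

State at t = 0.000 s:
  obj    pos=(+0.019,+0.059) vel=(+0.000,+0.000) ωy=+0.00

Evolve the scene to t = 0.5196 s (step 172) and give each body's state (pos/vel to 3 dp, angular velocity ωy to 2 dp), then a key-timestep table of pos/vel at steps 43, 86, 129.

State at t = 0.5196 s:
  obj    pos=(+0.173,-0.012) vel=(+0.592,-0.272) ωy=+14.47

Key-timestep trajectory:
   step    t(s)  obj.x    obj.z    obj.vx   obj.vz 
     43  0.1299   +0.028  +0.054  +0.148  -0.068
     86  0.2598   +0.057  +0.041  +0.296  -0.136
    129  0.3897   +0.105  +0.019  +0.444  -0.204


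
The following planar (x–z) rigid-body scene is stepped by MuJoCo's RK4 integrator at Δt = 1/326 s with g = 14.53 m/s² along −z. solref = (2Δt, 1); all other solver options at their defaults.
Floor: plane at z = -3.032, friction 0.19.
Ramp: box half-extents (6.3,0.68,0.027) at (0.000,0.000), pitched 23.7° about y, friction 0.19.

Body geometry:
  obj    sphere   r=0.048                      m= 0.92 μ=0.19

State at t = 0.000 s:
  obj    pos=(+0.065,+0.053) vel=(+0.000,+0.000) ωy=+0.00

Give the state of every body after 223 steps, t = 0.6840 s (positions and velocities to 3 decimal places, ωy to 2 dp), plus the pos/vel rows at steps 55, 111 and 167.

State at t = 0.6840 s:
  obj    pos=(+0.959,-0.339) vel=(+2.613,-1.147) ωy=+59.44

Key-timestep trajectory:
   step    t(s)  obj.x    obj.z    obj.vx   obj.vz 
     55  0.1687   +0.120  +0.029  +0.645  -0.283
    111  0.3405   +0.287  -0.044  +1.301  -0.571
    167  0.5123   +0.566  -0.167  +1.957  -0.859


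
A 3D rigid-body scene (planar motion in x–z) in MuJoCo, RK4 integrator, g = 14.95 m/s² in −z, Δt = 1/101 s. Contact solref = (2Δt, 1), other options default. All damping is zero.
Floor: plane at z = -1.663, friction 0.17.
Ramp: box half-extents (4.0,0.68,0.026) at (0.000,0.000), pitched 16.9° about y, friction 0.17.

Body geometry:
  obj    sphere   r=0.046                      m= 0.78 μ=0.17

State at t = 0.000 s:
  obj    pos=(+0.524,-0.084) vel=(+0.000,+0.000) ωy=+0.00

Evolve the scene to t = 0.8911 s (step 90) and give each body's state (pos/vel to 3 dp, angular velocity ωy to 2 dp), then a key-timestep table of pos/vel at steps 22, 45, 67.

State at t = 0.8911 s:
  obj    pos=(+1.704,-0.442) vel=(+2.647,-0.804) ωy=+60.12

Key-timestep trajectory:
   step    t(s)  obj.x    obj.z    obj.vx   obj.vz 
     22  0.2178   +0.595  -0.105  +0.647  -0.197
     45  0.4455   +0.819  -0.174  +1.324  -0.402
     67  0.6634   +1.178  -0.283  +1.971  -0.599


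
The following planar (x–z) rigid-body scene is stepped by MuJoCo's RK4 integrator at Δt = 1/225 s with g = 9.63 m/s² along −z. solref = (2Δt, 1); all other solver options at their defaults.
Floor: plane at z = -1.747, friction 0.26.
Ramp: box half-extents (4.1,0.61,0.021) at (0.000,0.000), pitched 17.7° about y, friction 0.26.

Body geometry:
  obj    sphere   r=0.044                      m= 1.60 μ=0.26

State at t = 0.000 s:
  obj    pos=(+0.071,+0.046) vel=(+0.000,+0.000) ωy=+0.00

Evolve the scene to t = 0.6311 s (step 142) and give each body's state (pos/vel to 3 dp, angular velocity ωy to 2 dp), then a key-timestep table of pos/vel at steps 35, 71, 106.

State at t = 0.6311 s:
  obj    pos=(+0.468,-0.081) vel=(+1.257,-0.401) ωy=+29.99

Key-timestep trajectory:
   step    t(s)  obj.x    obj.z    obj.vx   obj.vz 
     35  0.1556   +0.095  +0.038  +0.310  -0.099
     71  0.3156   +0.170  +0.014  +0.629  -0.201
    106  0.4711   +0.292  -0.025  +0.939  -0.300


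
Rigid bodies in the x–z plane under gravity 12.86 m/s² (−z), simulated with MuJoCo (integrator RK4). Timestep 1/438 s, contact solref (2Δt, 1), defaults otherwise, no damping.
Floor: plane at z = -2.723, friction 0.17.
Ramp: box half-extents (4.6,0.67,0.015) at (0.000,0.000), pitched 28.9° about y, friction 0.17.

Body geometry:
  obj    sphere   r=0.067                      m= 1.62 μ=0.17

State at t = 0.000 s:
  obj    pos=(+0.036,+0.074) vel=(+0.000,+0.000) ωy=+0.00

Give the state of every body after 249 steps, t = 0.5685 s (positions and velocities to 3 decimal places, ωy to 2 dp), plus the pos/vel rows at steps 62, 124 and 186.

State at t = 0.5685 s:
  obj    pos=(+0.664,-0.273) vel=(+2.210,-1.220) ωy=+37.66

Key-timestep trajectory:
   step    t(s)  obj.x    obj.z    obj.vx   obj.vz 
     62  0.1416   +0.075  +0.052  +0.550  -0.304
    124  0.2831   +0.192  -0.012  +1.100  -0.607
    186  0.4247   +0.386  -0.120  +1.651  -0.911


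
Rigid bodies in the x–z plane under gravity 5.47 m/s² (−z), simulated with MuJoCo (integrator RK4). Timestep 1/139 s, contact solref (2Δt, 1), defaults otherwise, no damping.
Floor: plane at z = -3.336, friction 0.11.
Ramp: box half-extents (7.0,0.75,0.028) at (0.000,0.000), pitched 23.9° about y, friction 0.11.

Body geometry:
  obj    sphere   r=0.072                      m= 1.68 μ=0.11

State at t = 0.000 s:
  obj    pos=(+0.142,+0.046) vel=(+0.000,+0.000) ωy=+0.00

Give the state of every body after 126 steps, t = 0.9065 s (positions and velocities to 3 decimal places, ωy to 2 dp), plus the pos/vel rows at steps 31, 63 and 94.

State at t = 0.9065 s:
  obj    pos=(+0.768,-0.231) vel=(+1.379,-0.617) ωy=+17.27

Key-timestep trajectory:
   step    t(s)  obj.x    obj.z    obj.vx   obj.vz 
     31  0.2230   +0.180  +0.030  +0.340  -0.150
     63  0.4532   +0.299  -0.023  +0.694  -0.297
     94  0.6763   +0.491  -0.108  +1.034  -0.447


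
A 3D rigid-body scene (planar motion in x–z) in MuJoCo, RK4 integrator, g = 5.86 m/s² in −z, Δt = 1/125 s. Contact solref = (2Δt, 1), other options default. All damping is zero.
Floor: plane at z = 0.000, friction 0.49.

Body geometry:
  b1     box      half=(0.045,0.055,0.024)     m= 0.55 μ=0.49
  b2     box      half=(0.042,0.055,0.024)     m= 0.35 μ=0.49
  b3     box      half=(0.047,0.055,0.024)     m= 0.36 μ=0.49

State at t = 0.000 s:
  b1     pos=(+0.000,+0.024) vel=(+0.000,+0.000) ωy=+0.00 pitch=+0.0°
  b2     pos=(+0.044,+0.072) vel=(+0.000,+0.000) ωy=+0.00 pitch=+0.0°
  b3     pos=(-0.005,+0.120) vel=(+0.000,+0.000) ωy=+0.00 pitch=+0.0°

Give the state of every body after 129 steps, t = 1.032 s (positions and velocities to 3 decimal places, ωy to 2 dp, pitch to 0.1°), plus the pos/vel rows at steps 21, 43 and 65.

State at t = 1.032 s:
  b1     pos=(+0.000,+0.024) vel=(+0.000,+0.000) ωy=+0.00 pitch=+0.0°
  b2     pos=(+0.044,+0.072) vel=(+0.000,+0.000) ωy=+0.00 pitch=+0.1°
  b3     pos=(-0.116,+0.024) vel=(+0.000,+0.000) ωy=+0.00 pitch=+180.0°

Key-timestep trajectory:
   step    t(s)  b1.x    b1.z    b1.vx   b1.vz   b2.x    b2.z    b2.vx   b2.vz   b3.x    b3.z    b3.vx   b3.vz 
     21  0.1680   +0.000  +0.024  +0.000  +0.000   +0.044  +0.072  +0.000  +0.000   -0.015  +0.114  -0.122  -0.120
     43  0.3440   +0.000  +0.024  +0.000  +0.000   +0.044  +0.072  +0.000  +0.000   -0.047  +0.097  -0.249  -0.108
     65  0.5200   +0.000  +0.024  +0.000  +0.000   +0.044  +0.072  +0.000  +0.000   -0.102  +0.045  -0.326  -0.731


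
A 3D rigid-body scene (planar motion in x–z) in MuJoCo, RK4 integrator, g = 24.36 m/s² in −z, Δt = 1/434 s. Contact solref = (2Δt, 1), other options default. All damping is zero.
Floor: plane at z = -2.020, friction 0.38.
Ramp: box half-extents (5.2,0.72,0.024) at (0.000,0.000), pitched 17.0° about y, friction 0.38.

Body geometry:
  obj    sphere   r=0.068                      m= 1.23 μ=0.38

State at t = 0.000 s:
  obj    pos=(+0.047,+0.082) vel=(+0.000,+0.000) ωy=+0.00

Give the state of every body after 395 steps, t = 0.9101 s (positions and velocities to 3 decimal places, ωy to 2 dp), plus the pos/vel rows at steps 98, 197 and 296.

State at t = 0.9101 s:
  obj    pos=(+2.062,-0.534) vel=(+4.428,-1.354) ωy=+68.08

Key-timestep trajectory:
   step    t(s)  obj.x    obj.z    obj.vx   obj.vz 
     98  0.2258   +0.171  +0.044  +1.099  -0.336
    197  0.4539   +0.548  -0.071  +2.208  -0.675
    296  0.6820   +1.179  -0.264  +3.318  -1.014


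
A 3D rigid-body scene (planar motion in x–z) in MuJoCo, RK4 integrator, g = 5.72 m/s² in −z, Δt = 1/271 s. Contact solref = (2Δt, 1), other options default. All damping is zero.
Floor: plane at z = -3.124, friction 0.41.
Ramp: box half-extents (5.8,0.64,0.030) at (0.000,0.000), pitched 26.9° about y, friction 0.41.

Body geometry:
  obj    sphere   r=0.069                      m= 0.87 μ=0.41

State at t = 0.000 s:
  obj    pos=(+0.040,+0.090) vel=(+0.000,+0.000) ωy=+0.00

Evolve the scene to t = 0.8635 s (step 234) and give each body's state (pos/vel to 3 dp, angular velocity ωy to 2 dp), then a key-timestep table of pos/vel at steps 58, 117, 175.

State at t = 0.8635 s:
  obj    pos=(+0.655,-0.221) vel=(+1.423,-0.722) ωy=+23.13

Key-timestep trajectory:
   step    t(s)  obj.x    obj.z    obj.vx   obj.vz 
     58  0.2140   +0.078  +0.071  +0.353  -0.179
    117  0.4317   +0.194  +0.013  +0.712  -0.361
    175  0.6458   +0.384  -0.084  +1.065  -0.540


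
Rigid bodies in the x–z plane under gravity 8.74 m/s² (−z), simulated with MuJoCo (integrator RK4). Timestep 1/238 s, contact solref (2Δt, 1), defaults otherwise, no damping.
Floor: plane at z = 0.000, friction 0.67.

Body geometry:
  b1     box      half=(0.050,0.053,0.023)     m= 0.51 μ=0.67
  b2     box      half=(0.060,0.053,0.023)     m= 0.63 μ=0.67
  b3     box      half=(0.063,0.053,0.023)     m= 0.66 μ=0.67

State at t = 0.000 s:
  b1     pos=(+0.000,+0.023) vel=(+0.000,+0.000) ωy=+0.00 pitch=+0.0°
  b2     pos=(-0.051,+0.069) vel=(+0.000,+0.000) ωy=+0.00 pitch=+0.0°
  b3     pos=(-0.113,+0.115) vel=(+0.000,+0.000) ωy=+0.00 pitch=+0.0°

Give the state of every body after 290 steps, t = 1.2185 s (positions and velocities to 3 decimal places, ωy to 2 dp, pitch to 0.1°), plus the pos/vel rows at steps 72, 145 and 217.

State at t = 1.2185 s:
  b1     pos=(+0.001,+0.023) vel=(+0.001,+0.000) ωy=+0.00 pitch=+0.0°
  b2     pos=(-0.067,+0.060) vel=(+0.000,+0.000) ωy=+0.01 pitch=-48.4°
  b3     pos=(-0.145,+0.057) vel=(+0.000,+0.000) ωy=+0.01 pitch=-38.7°

Key-timestep trajectory:
   step    t(s)  b1.x    b1.z    b1.vx   b1.vz   b2.x    b2.z    b2.vx   b2.vz   b3.x    b3.z    b3.vx   b3.vz 
     72  0.3025   +0.000  +0.023  +0.000  +0.000   -0.068  +0.060  -0.008  -0.003   -0.145  +0.057  -0.002  +0.003
    145  0.6092   +0.000  +0.023  +0.001  +0.000   -0.068  +0.060  +0.000  +0.000   -0.145  +0.057  +0.000  +0.000
    217  0.9118   +0.001  +0.023  +0.001  +0.000   -0.068  +0.060  +0.000  +0.000   -0.145  +0.057  +0.000  +0.000


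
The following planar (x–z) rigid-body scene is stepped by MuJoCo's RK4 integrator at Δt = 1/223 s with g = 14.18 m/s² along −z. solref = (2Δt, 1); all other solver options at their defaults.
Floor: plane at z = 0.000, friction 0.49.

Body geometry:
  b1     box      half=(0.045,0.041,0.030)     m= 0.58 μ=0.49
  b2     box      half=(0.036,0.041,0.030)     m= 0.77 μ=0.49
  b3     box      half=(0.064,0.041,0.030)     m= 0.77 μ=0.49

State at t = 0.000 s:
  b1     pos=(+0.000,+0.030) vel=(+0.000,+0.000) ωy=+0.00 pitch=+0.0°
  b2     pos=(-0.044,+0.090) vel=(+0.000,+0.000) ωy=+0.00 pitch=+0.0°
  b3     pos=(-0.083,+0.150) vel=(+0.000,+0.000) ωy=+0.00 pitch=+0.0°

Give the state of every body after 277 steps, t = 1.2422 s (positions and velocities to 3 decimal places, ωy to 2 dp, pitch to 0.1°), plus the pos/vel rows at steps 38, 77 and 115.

State at t = 1.2422 s:
  b1     pos=(+0.000,+0.030) vel=(+0.000,+0.000) ωy=+0.00 pitch=+0.0°
  b2     pos=(-0.084,+0.036) vel=(+0.000,+0.000) ωy=+0.00 pitch=-90.0°
  b3     pos=(-0.286,+0.030) vel=(+0.000,+0.000) ωy=+0.00 pitch=+180.0°

Key-timestep trajectory:
   step    t(s)  b1.x    b1.z    b1.vx   b1.vz   b2.x    b2.z    b2.vx   b2.vz   b3.x    b3.z    b3.vx   b3.vz 
     38  0.1704   +0.000  +0.030  +0.001  +0.000   -0.066  +0.081  -0.284  -0.282   -0.137  +0.096  -0.538  -1.023
     77  0.3453   +0.000  +0.030  +0.000  +0.000   -0.084  +0.036  +0.000  +0.000   -0.207  +0.070  -0.214  +0.037
    115  0.5157   +0.000  +0.030  +0.000  +0.000   -0.084  +0.036  +0.000  +0.000   -0.243  +0.066  -0.331  -0.114


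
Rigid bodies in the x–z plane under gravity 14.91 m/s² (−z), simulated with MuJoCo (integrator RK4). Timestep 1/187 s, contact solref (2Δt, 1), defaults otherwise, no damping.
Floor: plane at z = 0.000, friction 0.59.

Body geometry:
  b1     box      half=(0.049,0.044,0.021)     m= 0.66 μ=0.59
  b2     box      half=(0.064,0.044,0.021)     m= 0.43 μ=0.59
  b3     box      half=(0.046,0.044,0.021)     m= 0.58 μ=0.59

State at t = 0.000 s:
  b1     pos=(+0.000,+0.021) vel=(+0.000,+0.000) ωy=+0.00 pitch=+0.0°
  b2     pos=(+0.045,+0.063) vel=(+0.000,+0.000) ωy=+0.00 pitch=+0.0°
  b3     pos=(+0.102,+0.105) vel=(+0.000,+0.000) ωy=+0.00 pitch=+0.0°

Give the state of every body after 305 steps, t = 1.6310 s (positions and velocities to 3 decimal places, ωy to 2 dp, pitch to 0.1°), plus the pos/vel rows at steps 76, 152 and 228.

State at t = 1.6310 s:
  b1     pos=(-0.001,+0.021) vel=(-0.001,+0.000) ωy=+0.00 pitch=+0.0°
  b2     pos=(+0.060,+0.059) vel=(+0.000,+0.000) ωy=-0.01 pitch=+43.0°
  b3     pos=(+0.135,+0.047) vel=(+0.001,+0.000) ωy=-0.01 pitch=+43.0°

Key-timestep trajectory:
   step    t(s)  b1.x    b1.z    b1.vx   b1.vz   b2.x    b2.z    b2.vx   b2.vz   b3.x    b3.z    b3.vx   b3.vz 
     76  0.4064   +0.000  +0.021  -0.001  +0.000   +0.060  +0.060  +0.000  -0.001   +0.135  +0.047  +0.000  +0.000
    152  0.8128   -0.001  +0.021  -0.001  +0.000   +0.060  +0.060  +0.000  -0.001   +0.135  +0.047  +0.000  +0.000
    228  1.2193   -0.001  +0.021  -0.001  +0.000   +0.060  +0.059  +0.000  -0.001   +0.135  +0.047  +0.000  +0.000


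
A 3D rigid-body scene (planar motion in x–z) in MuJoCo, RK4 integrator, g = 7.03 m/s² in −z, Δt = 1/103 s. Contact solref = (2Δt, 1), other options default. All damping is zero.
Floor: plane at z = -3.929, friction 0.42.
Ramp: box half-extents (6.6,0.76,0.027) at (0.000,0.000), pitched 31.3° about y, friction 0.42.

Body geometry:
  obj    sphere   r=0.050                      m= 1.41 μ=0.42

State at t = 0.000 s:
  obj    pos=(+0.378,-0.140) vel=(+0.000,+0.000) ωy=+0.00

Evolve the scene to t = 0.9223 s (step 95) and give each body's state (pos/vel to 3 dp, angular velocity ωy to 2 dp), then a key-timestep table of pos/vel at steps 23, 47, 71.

State at t = 0.9223 s:
  obj    pos=(+1.326,-0.716) vel=(+2.056,-1.250) ωy=+48.11

Key-timestep trajectory:
   step    t(s)  obj.x    obj.z    obj.vx   obj.vz 
     23  0.2233   +0.434  -0.174  +0.498  -0.303
     47  0.4563   +0.610  -0.281  +1.017  -0.618
     71  0.6893   +0.908  -0.462  +1.537  -0.934


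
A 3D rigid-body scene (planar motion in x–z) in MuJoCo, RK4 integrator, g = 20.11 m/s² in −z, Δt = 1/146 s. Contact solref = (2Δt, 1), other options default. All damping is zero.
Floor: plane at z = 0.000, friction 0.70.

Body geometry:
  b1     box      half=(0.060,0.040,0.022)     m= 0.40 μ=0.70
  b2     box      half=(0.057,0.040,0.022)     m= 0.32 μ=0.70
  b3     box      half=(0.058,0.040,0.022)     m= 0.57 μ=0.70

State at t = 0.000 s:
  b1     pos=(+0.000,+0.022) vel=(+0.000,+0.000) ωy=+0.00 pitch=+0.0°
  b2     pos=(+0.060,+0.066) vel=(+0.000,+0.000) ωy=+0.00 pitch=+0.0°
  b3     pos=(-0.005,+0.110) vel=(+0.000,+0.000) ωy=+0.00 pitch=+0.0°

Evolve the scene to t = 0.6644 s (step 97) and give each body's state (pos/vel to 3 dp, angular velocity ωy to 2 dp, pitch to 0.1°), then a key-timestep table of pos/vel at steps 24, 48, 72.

State at t = 0.6644 s:
  b1     pos=(+0.000,+0.022) vel=(+0.000,+0.000) ωy=+0.00 pitch=+0.0°
  b2     pos=(+0.062,+0.066) vel=(+0.002,+0.000) ωy=+0.00 pitch=+0.0°
  b3     pos=(-0.017,+0.098) vel=(-0.001,-0.002) ωy=+0.06 pitch=-39.7°

Key-timestep trajectory:
   step    t(s)  b1.x    b1.z    b1.vx   b1.vz   b2.x    b2.z    b2.vx   b2.vz   b3.x    b3.z    b3.vx   b3.vz 
     24  0.1644   +0.000  +0.022  -0.001  +0.001   +0.060  +0.066  +0.003  +0.000   -0.023  +0.102  -0.007  +0.053
     48  0.3288   +0.000  +0.022  +0.000  +0.000   +0.062  +0.066  +0.004  -0.002   -0.017  +0.098  +0.000  +0.000
     72  0.4932   +0.000  +0.022  +0.000  +0.000   +0.062  +0.066  +0.003  +0.000   -0.017  +0.098  -0.001  -0.002
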